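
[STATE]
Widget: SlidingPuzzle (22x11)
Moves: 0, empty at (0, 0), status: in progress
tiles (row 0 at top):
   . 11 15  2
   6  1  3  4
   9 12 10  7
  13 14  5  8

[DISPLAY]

┌────┬────┬────┬────┐ 
│    │ 11 │ 15 │  2 │ 
├────┼────┼────┼────┤ 
│  6 │  1 │  3 │  4 │ 
├────┼────┼────┼────┤ 
│  9 │ 12 │ 10 │  7 │ 
├────┼────┼────┼────┤ 
│ 13 │ 14 │  5 │  8 │ 
└────┴────┴────┴────┘ 
Moves: 0              
                      


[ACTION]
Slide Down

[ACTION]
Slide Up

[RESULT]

┌────┬────┬────┬────┐ 
│  6 │ 11 │ 15 │  2 │ 
├────┼────┼────┼────┤ 
│    │  1 │  3 │  4 │ 
├────┼────┼────┼────┤ 
│  9 │ 12 │ 10 │  7 │ 
├────┼────┼────┼────┤ 
│ 13 │ 14 │  5 │  8 │ 
└────┴────┴────┴────┘ 
Moves: 1              
                      


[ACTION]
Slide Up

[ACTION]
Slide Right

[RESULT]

┌────┬────┬────┬────┐ 
│  6 │ 11 │ 15 │  2 │ 
├────┼────┼────┼────┤ 
│  9 │  1 │  3 │  4 │ 
├────┼────┼────┼────┤ 
│    │ 12 │ 10 │  7 │ 
├────┼────┼────┼────┤ 
│ 13 │ 14 │  5 │  8 │ 
└────┴────┴────┴────┘ 
Moves: 2              
                      


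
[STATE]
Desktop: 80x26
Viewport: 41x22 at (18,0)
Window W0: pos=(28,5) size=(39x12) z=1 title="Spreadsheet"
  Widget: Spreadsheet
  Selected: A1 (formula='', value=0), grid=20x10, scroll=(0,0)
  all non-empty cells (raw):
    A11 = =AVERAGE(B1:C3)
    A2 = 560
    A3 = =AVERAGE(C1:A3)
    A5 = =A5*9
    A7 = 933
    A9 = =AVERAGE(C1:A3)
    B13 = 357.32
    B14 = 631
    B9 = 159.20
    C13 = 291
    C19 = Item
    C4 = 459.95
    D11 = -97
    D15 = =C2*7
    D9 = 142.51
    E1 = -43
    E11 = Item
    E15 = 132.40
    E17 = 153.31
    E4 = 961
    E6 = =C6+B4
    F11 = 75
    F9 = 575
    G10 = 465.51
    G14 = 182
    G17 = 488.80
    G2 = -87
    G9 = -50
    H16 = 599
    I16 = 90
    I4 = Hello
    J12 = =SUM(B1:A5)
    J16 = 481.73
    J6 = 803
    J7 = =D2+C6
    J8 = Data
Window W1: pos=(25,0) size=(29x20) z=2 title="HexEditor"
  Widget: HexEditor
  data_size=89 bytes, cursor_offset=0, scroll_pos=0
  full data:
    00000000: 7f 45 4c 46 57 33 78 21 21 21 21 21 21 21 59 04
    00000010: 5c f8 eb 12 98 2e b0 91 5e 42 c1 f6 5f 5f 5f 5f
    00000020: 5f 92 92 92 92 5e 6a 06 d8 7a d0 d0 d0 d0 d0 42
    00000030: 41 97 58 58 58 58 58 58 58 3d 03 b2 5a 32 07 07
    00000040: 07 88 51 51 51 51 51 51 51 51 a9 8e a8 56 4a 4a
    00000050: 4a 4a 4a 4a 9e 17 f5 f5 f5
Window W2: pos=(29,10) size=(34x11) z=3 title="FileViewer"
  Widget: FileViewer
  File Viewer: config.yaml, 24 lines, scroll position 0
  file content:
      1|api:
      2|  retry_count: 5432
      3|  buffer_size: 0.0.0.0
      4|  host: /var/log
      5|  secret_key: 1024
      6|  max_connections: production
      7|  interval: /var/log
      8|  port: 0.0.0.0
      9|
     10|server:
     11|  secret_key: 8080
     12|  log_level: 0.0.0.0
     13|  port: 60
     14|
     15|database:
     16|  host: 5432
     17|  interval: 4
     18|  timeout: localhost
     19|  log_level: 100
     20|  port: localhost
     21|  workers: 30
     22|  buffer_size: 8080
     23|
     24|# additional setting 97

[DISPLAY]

       ┏━━━━━━━━━━━━━━━━━━━━━━━━━━━┓     
       ┃ HexEditor                 ┃     
       ┠───────────────────────────┨     
       ┃00000000  7F 45 4c 46 57 33┃     
       ┃00000010  5c f8 eb 12 98 2e┃     
       ┃00000020  5f 92 92 92 92 5e┃━━━━━
       ┃00000030  41 97 58 58 58 58┃     
       ┃00000040  07 88 51 51 51 51┃─────
       ┃00000050  4a 4a 4a 4a 9e 17┃     
       ┃                           ┃     
       ┃   ┏━━━━━━━━━━━━━━━━━━━━━━━━━━━━━
       ┃   ┃ FileViewer                  
       ┃   ┠─────────────────────────────
       ┃   ┃api:                         
       ┃   ┃  retry_count: 5432          
       ┃   ┃  buffer_size: 0.0.0.0       
       ┃   ┃  host: /var/log             
       ┃   ┃  secret_key: 1024           
       ┃   ┃  max_connections: production
       ┗━━━┃  interval: /var/log         
           ┗━━━━━━━━━━━━━━━━━━━━━━━━━━━━━
                                         


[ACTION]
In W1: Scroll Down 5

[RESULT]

       ┏━━━━━━━━━━━━━━━━━━━━━━━━━━━┓     
       ┃ HexEditor                 ┃     
       ┠───────────────────────────┨     
       ┃00000050  4a 4a 4a 4a 9e 17┃     
       ┃                           ┃     
       ┃                           ┃━━━━━
       ┃                           ┃     
       ┃                           ┃─────
       ┃                           ┃     
       ┃                           ┃     
       ┃   ┏━━━━━━━━━━━━━━━━━━━━━━━━━━━━━
       ┃   ┃ FileViewer                  
       ┃   ┠─────────────────────────────
       ┃   ┃api:                         
       ┃   ┃  retry_count: 5432          
       ┃   ┃  buffer_size: 0.0.0.0       
       ┃   ┃  host: /var/log             
       ┃   ┃  secret_key: 1024           
       ┃   ┃  max_connections: production
       ┗━━━┃  interval: /var/log         
           ┗━━━━━━━━━━━━━━━━━━━━━━━━━━━━━
                                         


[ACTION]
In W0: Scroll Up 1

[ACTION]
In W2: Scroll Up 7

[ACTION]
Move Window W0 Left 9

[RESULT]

       ┏━━━━━━━━━━━━━━━━━━━━━━━━━━━┓     
       ┃ HexEditor                 ┃     
       ┠───────────────────────────┨     
       ┃00000050  4a 4a 4a 4a 9e 17┃     
       ┃                           ┃     
 ┏━━━━━┃                           ┃━━━┓ 
 ┃ Spre┃                           ┃   ┃ 
 ┠─────┃                           ┃───┨ 
 ┃A1:  ┃                           ┃   ┃ 
 ┃     ┃                           ┃   ┃ 
 ┃-----┃   ┏━━━━━━━━━━━━━━━━━━━━━━━━━━━━━
 ┃  1  ┃   ┃ FileViewer                  
 ┃  2  ┃   ┠─────────────────────────────
 ┃  3 #┃   ┃api:                         
 ┃  4  ┃   ┃  retry_count: 5432          
 ┃  5 #┃   ┃  buffer_size: 0.0.0.0       
 ┗━━━━━┃   ┃  host: /var/log             
       ┃   ┃  secret_key: 1024           
       ┃   ┃  max_connections: production
       ┗━━━┃  interval: /var/log         
           ┗━━━━━━━━━━━━━━━━━━━━━━━━━━━━━
                                         


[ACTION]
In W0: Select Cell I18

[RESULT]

       ┏━━━━━━━━━━━━━━━━━━━━━━━━━━━┓     
       ┃ HexEditor                 ┃     
       ┠───────────────────────────┨     
       ┃00000050  4a 4a 4a 4a 9e 17┃     
       ┃                           ┃     
 ┏━━━━━┃                           ┃━━━┓ 
 ┃ Spre┃                           ┃   ┃ 
 ┠─────┃                           ┃───┨ 
 ┃I18: ┃                           ┃   ┃ 
 ┃     ┃                           ┃   ┃ 
 ┃-----┃   ┏━━━━━━━━━━━━━━━━━━━━━━━━━━━━━
 ┃  1  ┃   ┃ FileViewer                  
 ┃  2  ┃   ┠─────────────────────────────
 ┃  3 #┃   ┃api:                         
 ┃  4  ┃   ┃  retry_count: 5432          
 ┃  5 #┃   ┃  buffer_size: 0.0.0.0       
 ┗━━━━━┃   ┃  host: /var/log             
       ┃   ┃  secret_key: 1024           
       ┃   ┃  max_connections: production
       ┗━━━┃  interval: /var/log         
           ┗━━━━━━━━━━━━━━━━━━━━━━━━━━━━━
                                         


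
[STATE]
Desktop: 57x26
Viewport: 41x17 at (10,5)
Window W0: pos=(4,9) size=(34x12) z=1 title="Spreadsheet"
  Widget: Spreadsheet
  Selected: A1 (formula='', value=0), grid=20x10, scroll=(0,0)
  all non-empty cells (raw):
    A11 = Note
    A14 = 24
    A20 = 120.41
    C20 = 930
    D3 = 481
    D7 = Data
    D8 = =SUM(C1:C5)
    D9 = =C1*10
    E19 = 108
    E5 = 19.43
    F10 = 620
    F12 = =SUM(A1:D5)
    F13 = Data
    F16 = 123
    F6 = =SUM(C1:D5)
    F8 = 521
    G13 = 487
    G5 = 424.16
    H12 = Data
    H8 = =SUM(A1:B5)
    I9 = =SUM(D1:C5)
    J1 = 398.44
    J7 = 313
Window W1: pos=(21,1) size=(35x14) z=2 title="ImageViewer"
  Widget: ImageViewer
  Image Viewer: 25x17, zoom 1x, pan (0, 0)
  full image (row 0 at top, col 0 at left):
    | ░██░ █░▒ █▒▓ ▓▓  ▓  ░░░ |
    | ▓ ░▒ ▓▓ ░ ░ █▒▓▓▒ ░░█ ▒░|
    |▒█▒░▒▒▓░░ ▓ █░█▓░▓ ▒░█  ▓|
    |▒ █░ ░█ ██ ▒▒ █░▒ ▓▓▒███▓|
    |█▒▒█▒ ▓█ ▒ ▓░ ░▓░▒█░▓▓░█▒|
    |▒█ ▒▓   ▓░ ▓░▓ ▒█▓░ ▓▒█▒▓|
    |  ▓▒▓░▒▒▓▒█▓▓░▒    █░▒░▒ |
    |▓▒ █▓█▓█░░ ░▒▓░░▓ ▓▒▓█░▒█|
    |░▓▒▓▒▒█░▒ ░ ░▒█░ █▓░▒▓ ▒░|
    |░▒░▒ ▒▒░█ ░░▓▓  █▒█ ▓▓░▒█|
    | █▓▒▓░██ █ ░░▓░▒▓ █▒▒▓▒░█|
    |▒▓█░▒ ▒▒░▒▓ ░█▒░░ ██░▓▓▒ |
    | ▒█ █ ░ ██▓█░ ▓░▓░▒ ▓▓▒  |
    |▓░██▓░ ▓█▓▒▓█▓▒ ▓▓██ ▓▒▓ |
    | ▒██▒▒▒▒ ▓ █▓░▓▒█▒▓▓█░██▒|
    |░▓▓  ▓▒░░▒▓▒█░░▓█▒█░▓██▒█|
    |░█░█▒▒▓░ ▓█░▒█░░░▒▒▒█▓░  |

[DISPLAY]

           ┃ ▓ ░▒ ▓▓ ░ ░ █▒▓▓▒ ░░█ ▒░    
           ┃▒█▒░▒▒▓░░ ▓ █░█▓░▓ ▒░█  ▓    
           ┃▒ █░ ░█ ██ ▒▒ █░▒ ▓▓▒███▓    
           ┃█▒▒█▒ ▓█ ▒ ▓░ ░▓░▒█░▓▓░█▒    
━━━━━━━━━━━┃▒█ ▒▓   ▓░ ▓░▓ ▒█▓░ ▓▒█▒▓    
adsheet    ┃  ▓▒▓░▒▒▓▒█▓▓░▒    █░▒░▒     
───────────┃▓▒ █▓█▓█░░ ░▒▓░░▓ ▓▒▓█░▒█    
           ┃░▓▒▓▒▒█░▒ ░ ░▒█░ █▓░▒▓ ▒░    
  A       B┃░▒░▒ ▒▒░█ ░░▓▓  █▒█ ▓▓░▒█    
-----------┗━━━━━━━━━━━━━━━━━━━━━━━━━━━━━
    [0]       0       0    ┃             
      0       0       0    ┃             
      0       0       0    ┃             
      0       0       0    ┃             
      0       0       0    ┃             
━━━━━━━━━━━━━━━━━━━━━━━━━━━┛             
                                         


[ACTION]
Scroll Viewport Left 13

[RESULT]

                     ┃ ▓ ░▒ ▓▓ ░ ░ █▒▓▓▒ 
                     ┃▒█▒░▒▒▓░░ ▓ █░█▓░▓ 
                     ┃▒ █░ ░█ ██ ▒▒ █░▒ ▓
                     ┃█▒▒█▒ ▓█ ▒ ▓░ ░▓░▒█
    ┏━━━━━━━━━━━━━━━━┃▒█ ▒▓   ▓░ ▓░▓ ▒█▓░
    ┃ Spreadsheet    ┃  ▓▒▓░▒▒▓▒█▓▓░▒    
    ┠────────────────┃▓▒ █▓█▓█░░ ░▒▓░░▓ ▓
    ┃A1:             ┃░▓▒▓▒▒█░▒ ░ ░▒█░ █▓
    ┃       A       B┃░▒░▒ ▒▒░█ ░░▓▓  █▒█
    ┃----------------┗━━━━━━━━━━━━━━━━━━━
    ┃  1      [0]       0       0    ┃   
    ┃  2        0       0       0    ┃   
    ┃  3        0       0       0    ┃   
    ┃  4        0       0       0    ┃   
    ┃  5        0       0       0    ┃   
    ┗━━━━━━━━━━━━━━━━━━━━━━━━━━━━━━━━┛   
                                         


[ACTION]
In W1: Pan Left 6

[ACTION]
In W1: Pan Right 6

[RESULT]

                     ┃▓▓ ░ ░ █▒▓▓▒ ░░█ ▒░
                     ┃▓░░ ▓ █░█▓░▓ ▒░█  ▓
                     ┃█ ██ ▒▒ █░▒ ▓▓▒███▓
                     ┃▓█ ▒ ▓░ ░▓░▒█░▓▓░█▒
    ┏━━━━━━━━━━━━━━━━┃  ▓░ ▓░▓ ▒█▓░ ▓▒█▒▓
    ┃ Spreadsheet    ┃▒▒▓▒█▓▓░▒    █░▒░▒ 
    ┠────────────────┃▓█░░ ░▒▓░░▓ ▓▒▓█░▒█
    ┃A1:             ┃█░▒ ░ ░▒█░ █▓░▒▓ ▒░
    ┃       A       B┃▒░█ ░░▓▓  █▒█ ▓▓░▒█
    ┃----------------┗━━━━━━━━━━━━━━━━━━━
    ┃  1      [0]       0       0    ┃   
    ┃  2        0       0       0    ┃   
    ┃  3        0       0       0    ┃   
    ┃  4        0       0       0    ┃   
    ┃  5        0       0       0    ┃   
    ┗━━━━━━━━━━━━━━━━━━━━━━━━━━━━━━━━┛   
                                         


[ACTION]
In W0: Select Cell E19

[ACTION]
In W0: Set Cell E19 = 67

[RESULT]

                     ┃▓▓ ░ ░ █▒▓▓▒ ░░█ ▒░
                     ┃▓░░ ▓ █░█▓░▓ ▒░█  ▓
                     ┃█ ██ ▒▒ █░▒ ▓▓▒███▓
                     ┃▓█ ▒ ▓░ ░▓░▒█░▓▓░█▒
    ┏━━━━━━━━━━━━━━━━┃  ▓░ ▓░▓ ▒█▓░ ▓▒█▒▓
    ┃ Spreadsheet    ┃▒▒▓▒█▓▓░▒    █░▒░▒ 
    ┠────────────────┃▓█░░ ░▒▓░░▓ ▓▒▓█░▒█
    ┃E19: 67         ┃█░▒ ░ ░▒█░ █▓░▒▓ ▒░
    ┃       A       B┃▒░█ ░░▓▓  █▒█ ▓▓░▒█
    ┃----------------┗━━━━━━━━━━━━━━━━━━━
    ┃  1        0       0       0    ┃   
    ┃  2        0       0       0    ┃   
    ┃  3        0       0       0    ┃   
    ┃  4        0       0       0    ┃   
    ┃  5        0       0       0    ┃   
    ┗━━━━━━━━━━━━━━━━━━━━━━━━━━━━━━━━┛   
                                         


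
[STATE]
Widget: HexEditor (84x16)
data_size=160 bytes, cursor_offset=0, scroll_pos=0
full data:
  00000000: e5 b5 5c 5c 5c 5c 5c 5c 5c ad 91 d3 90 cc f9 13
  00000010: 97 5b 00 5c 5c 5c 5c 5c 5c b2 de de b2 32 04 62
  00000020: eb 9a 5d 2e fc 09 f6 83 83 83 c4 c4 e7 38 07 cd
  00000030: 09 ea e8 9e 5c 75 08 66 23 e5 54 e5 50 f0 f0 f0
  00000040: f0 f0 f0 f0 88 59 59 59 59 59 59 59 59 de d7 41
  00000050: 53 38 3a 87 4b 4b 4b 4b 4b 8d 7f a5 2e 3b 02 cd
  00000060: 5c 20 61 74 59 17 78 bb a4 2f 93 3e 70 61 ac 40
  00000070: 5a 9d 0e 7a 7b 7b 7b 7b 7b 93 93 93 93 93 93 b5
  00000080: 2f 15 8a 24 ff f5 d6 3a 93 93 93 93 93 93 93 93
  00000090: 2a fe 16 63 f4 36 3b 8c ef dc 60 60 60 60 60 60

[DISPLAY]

00000000  E5 b5 5c 5c 5c 5c 5c 5c  5c ad 91 d3 90 cc f9 13  |..\\\\\\\.......|      
00000010  97 5b 00 5c 5c 5c 5c 5c  5c b2 de de b2 32 04 62  |.[.\\\\\\....2.b|      
00000020  eb 9a 5d 2e fc 09 f6 83  83 83 c4 c4 e7 38 07 cd  |..]..........8..|      
00000030  09 ea e8 9e 5c 75 08 66  23 e5 54 e5 50 f0 f0 f0  |....\u.f#.T.P...|      
00000040  f0 f0 f0 f0 88 59 59 59  59 59 59 59 59 de d7 41  |.....YYYYYYYY..A|      
00000050  53 38 3a 87 4b 4b 4b 4b  4b 8d 7f a5 2e 3b 02 cd  |S8:.KKKKK....;..|      
00000060  5c 20 61 74 59 17 78 bb  a4 2f 93 3e 70 61 ac 40  |\ atY.x../.>pa.@|      
00000070  5a 9d 0e 7a 7b 7b 7b 7b  7b 93 93 93 93 93 93 b5  |Z..z{{{{{.......|      
00000080  2f 15 8a 24 ff f5 d6 3a  93 93 93 93 93 93 93 93  |/..$...:........|      
00000090  2a fe 16 63 f4 36 3b 8c  ef dc 60 60 60 60 60 60  |*..c.6;...``````|      
                                                                                    
                                                                                    
                                                                                    
                                                                                    
                                                                                    
                                                                                    


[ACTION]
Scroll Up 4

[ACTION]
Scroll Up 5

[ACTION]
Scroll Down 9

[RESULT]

00000090  2a fe 16 63 f4 36 3b 8c  ef dc 60 60 60 60 60 60  |*..c.6;...``````|      
                                                                                    
                                                                                    
                                                                                    
                                                                                    
                                                                                    
                                                                                    
                                                                                    
                                                                                    
                                                                                    
                                                                                    
                                                                                    
                                                                                    
                                                                                    
                                                                                    
                                                                                    


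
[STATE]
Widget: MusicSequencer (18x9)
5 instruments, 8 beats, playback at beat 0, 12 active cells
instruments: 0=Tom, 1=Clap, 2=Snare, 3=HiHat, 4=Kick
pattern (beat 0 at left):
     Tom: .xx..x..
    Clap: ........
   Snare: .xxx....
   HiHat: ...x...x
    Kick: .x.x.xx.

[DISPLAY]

      ▼1234567    
   Tom·██··█··    
  Clap········    
 Snare·███····    
 HiHat···█···█    
  Kick·█·█·██·    
                  
                  
                  


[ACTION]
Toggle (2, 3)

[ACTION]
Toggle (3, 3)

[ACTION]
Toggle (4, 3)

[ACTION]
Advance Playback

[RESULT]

      0▼234567    
   Tom·██··█··    
  Clap········    
 Snare·██·····    
 HiHat·······█    
  Kick·█···██·    
                  
                  
                  


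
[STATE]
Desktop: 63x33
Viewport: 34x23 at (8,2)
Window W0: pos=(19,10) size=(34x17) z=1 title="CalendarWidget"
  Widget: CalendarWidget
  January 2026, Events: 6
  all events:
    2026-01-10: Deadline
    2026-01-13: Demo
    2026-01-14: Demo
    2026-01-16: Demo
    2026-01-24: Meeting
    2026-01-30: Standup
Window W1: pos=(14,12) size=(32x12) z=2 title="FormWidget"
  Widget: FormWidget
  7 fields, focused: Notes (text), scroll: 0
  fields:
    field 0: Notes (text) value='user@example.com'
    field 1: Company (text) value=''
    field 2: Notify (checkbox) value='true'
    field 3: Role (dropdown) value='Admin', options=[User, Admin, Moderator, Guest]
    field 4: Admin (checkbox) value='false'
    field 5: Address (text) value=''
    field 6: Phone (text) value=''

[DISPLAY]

                                  
                                  
                                  
                                  
                                  
                                  
                                  
                                  
           ┏━━━━━━━━━━━━━━━━━━━━━━
           ┃ CalendarWidget       
      ┏━━━━━━━━━━━━━━━━━━━━━━━━━━━
      ┃ FormWidget                
      ┠───────────────────────────
      ┃> Notes:      [user@example
      ┃  Company:    [            
      ┃  Notify:     [x]          
      ┃  Role:       [Admin       
      ┃  Admin:      [ ]          
      ┃  Address:    [            
      ┃  Phone:      [            
      ┃                           
      ┗━━━━━━━━━━━━━━━━━━━━━━━━━━━
           ┃                      


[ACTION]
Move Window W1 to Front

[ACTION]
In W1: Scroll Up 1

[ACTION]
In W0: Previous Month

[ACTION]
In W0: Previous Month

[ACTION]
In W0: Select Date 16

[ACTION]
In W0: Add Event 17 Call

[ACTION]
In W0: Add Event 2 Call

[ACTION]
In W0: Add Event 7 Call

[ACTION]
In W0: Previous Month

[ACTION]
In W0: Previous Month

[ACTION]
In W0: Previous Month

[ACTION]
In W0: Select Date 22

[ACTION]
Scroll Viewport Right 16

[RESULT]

                                  
                                  
                                  
                                  
                                  
                                  
                                  
                                  
━━━━━━━━━━━━━━━━━━━━━━━━━━━━┓     
endarWidget                 ┃     
━━━━━━━━━━━━━━━━━━━━━┓──────┨     
et                   ┃      ┃     
─────────────────────┨      ┃     
     [user@example.c]┃      ┃     
:    [              ]┃      ┃     
     [x]             ┃      ┃     
     [Admin        ▼]┃      ┃     
     [ ]             ┃      ┃     
:    [              ]┃      ┃     
     [              ]┃      ┃     
                     ┃      ┃     
━━━━━━━━━━━━━━━━━━━━━┛      ┃     
                            ┃     


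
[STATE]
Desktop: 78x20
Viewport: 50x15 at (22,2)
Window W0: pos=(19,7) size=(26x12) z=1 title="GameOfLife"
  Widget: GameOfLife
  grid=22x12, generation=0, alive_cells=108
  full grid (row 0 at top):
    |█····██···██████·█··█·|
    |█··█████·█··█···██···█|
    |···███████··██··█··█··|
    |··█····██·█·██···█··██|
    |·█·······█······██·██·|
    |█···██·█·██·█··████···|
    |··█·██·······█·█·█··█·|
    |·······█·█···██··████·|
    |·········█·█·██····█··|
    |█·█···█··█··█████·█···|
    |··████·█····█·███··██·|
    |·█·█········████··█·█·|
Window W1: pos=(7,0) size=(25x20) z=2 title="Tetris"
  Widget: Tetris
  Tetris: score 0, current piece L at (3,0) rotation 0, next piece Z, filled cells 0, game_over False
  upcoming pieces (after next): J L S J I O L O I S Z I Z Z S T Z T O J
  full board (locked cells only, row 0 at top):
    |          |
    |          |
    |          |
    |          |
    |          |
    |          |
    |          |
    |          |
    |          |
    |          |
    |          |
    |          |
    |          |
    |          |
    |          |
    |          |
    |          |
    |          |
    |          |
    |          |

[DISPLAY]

─────────┨                                        
t:       ┃                                        
         ┃                                        
         ┃                                        
         ┃                                        
         ┃━━━━━━━━━━━━┓                           
         ┃            ┃                           
re:      ┃────────────┨                           
         ┃            ┃                           
         ┃██··█··█··  ┃                           
         ┃██···█··██  ┃                           
         ┃····██·██·  ┃                           
         ┃█··████···  ┃                           
         ┃·█·█·█··█·  ┃                           
         ┃·██··████·  ┃                           


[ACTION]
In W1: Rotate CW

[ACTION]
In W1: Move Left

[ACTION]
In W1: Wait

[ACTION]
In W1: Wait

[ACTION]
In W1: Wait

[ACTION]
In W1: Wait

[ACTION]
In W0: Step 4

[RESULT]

─────────┨                                        
t:       ┃                                        
         ┃                                        
         ┃                                        
         ┃                                        
         ┃━━━━━━━━━━━━┓                           
         ┃            ┃                           
re:      ┃────────────┨                           
         ┃            ┃                           
         ┃██········  ┃                           
         ┃██······█·  ┃                           
         ┃·█········  ┃                           
         ┃···█···█··  ┃                           
         ┃███···██··  ┃                           
         ┃██·█·███··  ┃                           


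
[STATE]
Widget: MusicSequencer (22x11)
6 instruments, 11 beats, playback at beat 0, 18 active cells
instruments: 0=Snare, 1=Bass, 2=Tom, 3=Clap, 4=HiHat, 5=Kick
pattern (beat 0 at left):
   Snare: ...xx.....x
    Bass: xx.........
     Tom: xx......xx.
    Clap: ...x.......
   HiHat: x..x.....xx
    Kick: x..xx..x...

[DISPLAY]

      ▼1234567890     
 Snare···██·····█     
  Bass██·········     
   Tom██······██·     
  Clap···█·······     
 HiHat█··█·····██     
  Kick█··██··█···     
                      
                      
                      
                      


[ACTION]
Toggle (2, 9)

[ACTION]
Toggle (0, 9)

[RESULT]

      ▼1234567890     
 Snare···██····██     
  Bass██·········     
   Tom██······█··     
  Clap···█·······     
 HiHat█··█·····██     
  Kick█··██··█···     
                      
                      
                      
                      


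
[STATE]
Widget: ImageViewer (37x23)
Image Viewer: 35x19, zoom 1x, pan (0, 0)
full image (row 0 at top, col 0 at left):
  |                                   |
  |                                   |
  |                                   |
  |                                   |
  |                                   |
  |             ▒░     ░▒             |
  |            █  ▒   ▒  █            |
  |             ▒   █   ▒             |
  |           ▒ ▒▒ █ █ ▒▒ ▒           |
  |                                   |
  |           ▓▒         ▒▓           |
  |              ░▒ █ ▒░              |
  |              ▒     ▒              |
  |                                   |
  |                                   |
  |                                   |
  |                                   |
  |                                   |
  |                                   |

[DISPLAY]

                                     
                                     
                                     
                                     
                                     
             ▒░     ░▒               
            █  ▒   ▒  █              
             ▒   █   ▒               
           ▒ ▒▒ █ █ ▒▒ ▒             
                                     
           ▓▒         ▒▓             
              ░▒ █ ▒░                
              ▒     ▒                
                                     
                                     
                                     
                                     
                                     
                                     
                                     
                                     
                                     
                                     


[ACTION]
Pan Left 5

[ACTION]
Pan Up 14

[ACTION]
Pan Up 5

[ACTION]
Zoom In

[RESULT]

                                     
                                     
                                     
                                     
                                     
                                     
                                     
                                     
                                     
                                     
                          ▒▒░░       
                          ▒▒░░       
                        ██    ▒▒     
                        ██    ▒▒     
                          ▒▒      ██ 
                          ▒▒      ██ 
                      ▒▒  ▒▒▒▒  ██  █
                      ▒▒  ▒▒▒▒  ██  █
                                     
                                     
                      ▓▓▒▒           
                      ▓▓▒▒           
                            ░░▒▒  ██ 


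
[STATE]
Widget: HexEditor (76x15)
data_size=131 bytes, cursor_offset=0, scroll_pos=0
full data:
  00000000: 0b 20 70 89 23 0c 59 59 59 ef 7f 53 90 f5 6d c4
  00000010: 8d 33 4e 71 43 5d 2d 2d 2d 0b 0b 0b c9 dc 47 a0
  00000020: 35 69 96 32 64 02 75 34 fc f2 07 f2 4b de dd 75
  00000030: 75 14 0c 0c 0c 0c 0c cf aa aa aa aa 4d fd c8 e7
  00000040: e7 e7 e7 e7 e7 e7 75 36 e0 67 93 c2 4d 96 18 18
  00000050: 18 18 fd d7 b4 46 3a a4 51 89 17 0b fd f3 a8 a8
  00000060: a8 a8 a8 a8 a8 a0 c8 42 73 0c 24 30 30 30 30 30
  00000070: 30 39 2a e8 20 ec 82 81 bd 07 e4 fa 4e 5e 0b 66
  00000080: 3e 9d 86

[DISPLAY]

00000000  0B 20 70 89 23 0c 59 59  59 ef 7f 53 90 f5 6d c4  |. p.#.YYY..S..m
00000010  8d 33 4e 71 43 5d 2d 2d  2d 0b 0b 0b c9 dc 47 a0  |.3NqC]---.....G
00000020  35 69 96 32 64 02 75 34  fc f2 07 f2 4b de dd 75  |5i.2d.u4....K..
00000030  75 14 0c 0c 0c 0c 0c cf  aa aa aa aa 4d fd c8 e7  |u...........M..
00000040  e7 e7 e7 e7 e7 e7 75 36  e0 67 93 c2 4d 96 18 18  |......u6.g..M..
00000050  18 18 fd d7 b4 46 3a a4  51 89 17 0b fd f3 a8 a8  |.....F:.Q......
00000060  a8 a8 a8 a8 a8 a0 c8 42  73 0c 24 30 30 30 30 30  |.......Bs.$0000
00000070  30 39 2a e8 20 ec 82 81  bd 07 e4 fa 4e 5e 0b 66  |09*. .......N^.
00000080  3e 9d 86                                          |>..            
                                                                            
                                                                            
                                                                            
                                                                            
                                                                            
                                                                            


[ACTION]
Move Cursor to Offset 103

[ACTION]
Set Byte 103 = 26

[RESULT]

00000000  0b 20 70 89 23 0c 59 59  59 ef 7f 53 90 f5 6d c4  |. p.#.YYY..S..m
00000010  8d 33 4e 71 43 5d 2d 2d  2d 0b 0b 0b c9 dc 47 a0  |.3NqC]---.....G
00000020  35 69 96 32 64 02 75 34  fc f2 07 f2 4b de dd 75  |5i.2d.u4....K..
00000030  75 14 0c 0c 0c 0c 0c cf  aa aa aa aa 4d fd c8 e7  |u...........M..
00000040  e7 e7 e7 e7 e7 e7 75 36  e0 67 93 c2 4d 96 18 18  |......u6.g..M..
00000050  18 18 fd d7 b4 46 3a a4  51 89 17 0b fd f3 a8 a8  |.....F:.Q......
00000060  a8 a8 a8 a8 a8 a0 c8 26  73 0c 24 30 30 30 30 30  |.......&s.$0000
00000070  30 39 2a e8 20 ec 82 81  bd 07 e4 fa 4e 5e 0b 66  |09*. .......N^.
00000080  3e 9d 86                                          |>..            
                                                                            
                                                                            
                                                                            
                                                                            
                                                                            
                                                                            


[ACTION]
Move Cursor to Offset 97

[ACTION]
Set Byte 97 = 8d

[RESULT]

00000000  0b 20 70 89 23 0c 59 59  59 ef 7f 53 90 f5 6d c4  |. p.#.YYY..S..m
00000010  8d 33 4e 71 43 5d 2d 2d  2d 0b 0b 0b c9 dc 47 a0  |.3NqC]---.....G
00000020  35 69 96 32 64 02 75 34  fc f2 07 f2 4b de dd 75  |5i.2d.u4....K..
00000030  75 14 0c 0c 0c 0c 0c cf  aa aa aa aa 4d fd c8 e7  |u...........M..
00000040  e7 e7 e7 e7 e7 e7 75 36  e0 67 93 c2 4d 96 18 18  |......u6.g..M..
00000050  18 18 fd d7 b4 46 3a a4  51 89 17 0b fd f3 a8 a8  |.....F:.Q......
00000060  a8 8D a8 a8 a8 a0 c8 26  73 0c 24 30 30 30 30 30  |.......&s.$0000
00000070  30 39 2a e8 20 ec 82 81  bd 07 e4 fa 4e 5e 0b 66  |09*. .......N^.
00000080  3e 9d 86                                          |>..            
                                                                            
                                                                            
                                                                            
                                                                            
                                                                            
                                                                            


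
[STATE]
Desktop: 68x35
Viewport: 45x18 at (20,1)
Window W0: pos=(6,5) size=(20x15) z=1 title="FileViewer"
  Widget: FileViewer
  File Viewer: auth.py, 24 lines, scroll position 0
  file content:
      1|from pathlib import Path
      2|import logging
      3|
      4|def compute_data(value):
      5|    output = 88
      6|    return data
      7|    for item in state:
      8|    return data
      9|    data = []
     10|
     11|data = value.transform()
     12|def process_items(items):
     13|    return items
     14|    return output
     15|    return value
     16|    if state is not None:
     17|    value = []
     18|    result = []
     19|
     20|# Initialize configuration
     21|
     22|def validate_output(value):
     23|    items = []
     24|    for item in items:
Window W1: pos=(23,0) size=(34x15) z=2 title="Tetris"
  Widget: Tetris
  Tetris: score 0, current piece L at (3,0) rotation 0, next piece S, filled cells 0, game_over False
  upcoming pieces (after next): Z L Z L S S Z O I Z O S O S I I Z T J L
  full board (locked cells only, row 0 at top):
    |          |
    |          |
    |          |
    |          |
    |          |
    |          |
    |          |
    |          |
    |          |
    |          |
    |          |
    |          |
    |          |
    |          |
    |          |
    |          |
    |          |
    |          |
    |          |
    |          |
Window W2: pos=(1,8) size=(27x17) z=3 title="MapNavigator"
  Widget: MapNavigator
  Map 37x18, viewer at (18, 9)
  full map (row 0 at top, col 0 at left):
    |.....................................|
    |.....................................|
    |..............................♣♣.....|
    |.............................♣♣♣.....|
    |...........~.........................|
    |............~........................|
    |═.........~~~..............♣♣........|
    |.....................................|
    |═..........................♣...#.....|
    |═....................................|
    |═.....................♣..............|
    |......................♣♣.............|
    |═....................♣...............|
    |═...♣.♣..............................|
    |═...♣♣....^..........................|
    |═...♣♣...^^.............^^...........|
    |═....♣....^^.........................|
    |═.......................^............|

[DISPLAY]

   ┃ Tetris                         ┃        
   ┠────────────────────────────────┨        
   ┃          │Next:                ┃        
   ┃          │ ░░                  ┃        
━━━┃          │░░                   ┃        
   ┃          │                     ┃        
───┃          │                     ┃        
━━━━━━━┓      │                     ┃        
       ┃      │Score:               ┃        
───────┨      │0                    ┃        
.....♣♣┃      │                     ┃        
.......┃      │                     ┃        
.......┃      │                     ┃        
...♣♣..┃━━━━━━━━━━━━━━━━━━━━━━━━━━━━┛        
.......┃                                     
...♣...┃                                     
.......┃                                     
.......┃                                     


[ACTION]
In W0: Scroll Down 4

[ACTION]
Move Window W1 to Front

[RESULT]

   ┃ Tetris                         ┃        
   ┠────────────────────────────────┨        
   ┃          │Next:                ┃        
   ┃          │ ░░                  ┃        
━━━┃          │░░                   ┃        
   ┃          │                     ┃        
───┃          │                     ┃        
━━━┃          │                     ┃        
   ┃          │Score:               ┃        
───┃          │0                    ┃        
...┃          │                     ┃        
...┃          │                     ┃        
...┃          │                     ┃        
...┗━━━━━━━━━━━━━━━━━━━━━━━━━━━━━━━━┛        
.......┃                                     
...♣...┃                                     
.......┃                                     
.......┃                                     


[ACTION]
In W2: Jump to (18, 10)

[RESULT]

   ┃ Tetris                         ┃        
   ┠────────────────────────────────┨        
   ┃          │Next:                ┃        
   ┃          │ ░░                  ┃        
━━━┃          │░░                   ┃        
   ┃          │                     ┃        
───┃          │                     ┃        
━━━┃          │                     ┃        
   ┃          │Score:               ┃        
───┃          │0                    ┃        
...┃          │                     ┃        
...┃          │                     ┃        
...┃          │                     ┃        
...┗━━━━━━━━━━━━━━━━━━━━━━━━━━━━━━━━┛        
...♣...┃                                     
.......┃                                     
.......┃                                     
.......┃                                     
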